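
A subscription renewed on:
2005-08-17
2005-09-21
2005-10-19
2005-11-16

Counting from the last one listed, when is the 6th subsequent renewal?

Gaps: 35, 28, 28 days — a mix of 28 and 35. Every date is a Wednesday.
Each is the 3rd Wednesday of its month.
3rd Wednesday of December 2005: 2005-12-21.
January 2006 — 3rd Wednesday is 2006-01-18.
February 2006 — 3rd Wednesday is 2006-02-15.
March 2006 — 3rd Wednesday is 2006-03-15.
April 2006 — 3rd Wednesday is 2006-04-19.
May 2006 — 3rd Wednesday is 2006-05-17.

2006-05-17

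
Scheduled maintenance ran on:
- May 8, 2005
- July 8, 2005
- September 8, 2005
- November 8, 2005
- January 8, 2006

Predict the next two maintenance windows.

Each date is the 8th; the gaps (61, 62, 61, 61) track the month lengths.
The rule is the 8th of every 2 months.
March 2006: March 8, 2006.
Next: May 2006 → May 8, 2006.

March 8, 2006; May 8, 2006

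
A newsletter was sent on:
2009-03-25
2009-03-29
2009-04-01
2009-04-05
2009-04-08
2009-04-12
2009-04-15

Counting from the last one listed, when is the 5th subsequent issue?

2009-05-03

The gap pattern 4, 3, 4, 3, 4, 3 repeats every 2 events.
These are the Wednesdays and Sundays of each week.
Next Sunday: 2009-04-19.
The following Wednesday is 2009-04-22.
The following Sunday is 2009-04-26.
Next Wednesday: 2009-04-29.
Next Sunday: 2009-05-03.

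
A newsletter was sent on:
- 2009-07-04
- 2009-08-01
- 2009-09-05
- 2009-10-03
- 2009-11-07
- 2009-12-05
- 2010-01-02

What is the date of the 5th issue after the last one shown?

2010-06-05

All dates are Saturdays, 28, 35, 28, 35, 28, 28 days apart.
Specifically, the 1st Saturday of each month.
February 2010 — 1st Saturday is 2010-02-06.
March 2010 — 1st Saturday is 2010-03-06.
April 2010 — 1st Saturday is 2010-04-03.
1st Saturday of May 2010: 2010-05-01.
1st Saturday of June 2010: 2010-06-05.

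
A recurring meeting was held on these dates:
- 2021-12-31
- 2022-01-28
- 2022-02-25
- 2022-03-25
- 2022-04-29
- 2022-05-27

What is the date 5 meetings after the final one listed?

2022-10-28

Every date is a Friday; gaps 28, 28, 28, 35, 28 days.
Each is the last Friday of its month (at least one falls on the 29th or later, ruling out '4th Friday').
June 2022 ends with Friday 2022-06-24.
Last Friday of July 2022: 2022-07-29.
August 2022 ends with Friday 2022-08-26.
September 2022 ends with Friday 2022-09-30.
October 2022 ends with Friday 2022-10-28.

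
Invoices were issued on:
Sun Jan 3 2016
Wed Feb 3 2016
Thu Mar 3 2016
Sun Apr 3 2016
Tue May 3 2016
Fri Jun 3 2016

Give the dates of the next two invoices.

Sun Jul 3 2016, Wed Aug 3 2016

The day-of-month is always 3 (31, 29, 31, 30, 31 days between events).
So this recurs on the 3rd of each month.
July 2016: Sun Jul 3 2016.
Next: August 2016 → Wed Aug 3 2016.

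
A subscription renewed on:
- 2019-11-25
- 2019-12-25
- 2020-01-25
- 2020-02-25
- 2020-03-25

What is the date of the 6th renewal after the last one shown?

Gaps: 30, 31, 31, 29 days — not constant. Every event is on the 25th of the month.
Pattern: the 25th of each month.
Next: April 2020 → 2020-04-25.
Next: May 2020 → 2020-05-25.
June 2020: 2020-06-25.
Next: July 2020 → 2020-07-25.
August 2020: 2020-08-25.
September 2020: 2020-09-25.

2020-09-25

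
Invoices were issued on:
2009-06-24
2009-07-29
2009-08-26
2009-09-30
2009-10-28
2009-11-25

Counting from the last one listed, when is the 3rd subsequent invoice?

2010-02-24

Every date is a Wednesday; gaps 35, 28, 35, 28, 28 days.
Each is the last Wednesday of its month (at least one falls on the 29th or later, ruling out '4th Wednesday').
December 2009 ends with Wednesday 2009-12-30.
Last Wednesday of January 2010: 2010-01-27.
Last Wednesday of February 2010: 2010-02-24.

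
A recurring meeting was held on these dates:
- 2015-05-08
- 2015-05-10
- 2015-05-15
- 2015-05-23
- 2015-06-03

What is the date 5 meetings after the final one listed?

Gaps: 2, 5, 8, 11 days — each gap is 3 larger than the previous one.
Next gap: 14 days. 2015-06-03 + 14 days = 2015-06-17.
Next gap: 17 days. 2015-06-17 + 17 days = 2015-07-04.
Next gap: 20 days. 2015-07-04 + 20 days = 2015-07-24.
Next gap: 23 days. 2015-07-24 + 23 days = 2015-08-16.
Next gap: 26 days. 2015-08-16 + 26 days = 2015-09-11.

2015-09-11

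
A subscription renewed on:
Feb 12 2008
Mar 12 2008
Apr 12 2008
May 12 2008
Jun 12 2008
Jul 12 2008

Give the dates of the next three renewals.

Each date is the 12th; the gaps (29, 31, 30, 31, 30) track the month lengths.
The rule is the 12th of each month.
Next: August 2008 → Aug 12 2008.
Next: September 2008 → Sep 12 2008.
October 2008: Oct 12 2008.

Aug 12 2008, Sep 12 2008, Oct 12 2008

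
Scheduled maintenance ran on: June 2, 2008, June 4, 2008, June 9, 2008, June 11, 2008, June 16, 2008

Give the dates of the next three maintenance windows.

June 18, 2008; June 23, 2008; June 25, 2008

The gap pattern 2, 5, 2, 5 repeats every 2 events.
These are the Mondays and Wednesdays of each week.
Next Wednesday: June 18, 2008.
Next Monday: June 23, 2008.
Next Wednesday: June 25, 2008.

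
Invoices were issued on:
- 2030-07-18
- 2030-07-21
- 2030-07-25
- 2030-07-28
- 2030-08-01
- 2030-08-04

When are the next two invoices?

The gap pattern 3, 4, 3, 4, 3 repeats every 2 events.
These are the Thursdays and Sundays of each week.
The following Thursday is 2030-08-08.
Next Sunday: 2030-08-11.

2030-08-08, 2030-08-11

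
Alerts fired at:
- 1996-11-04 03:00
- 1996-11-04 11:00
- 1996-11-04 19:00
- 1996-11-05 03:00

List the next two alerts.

1996-11-05 11:00, 1996-11-05 19:00

Gaps: 8, 8, 8 hours — each event is 8 hours after the previous one.
1996-11-05 03:00 + 8 h = 1996-11-05 11:00.
1996-11-05 11:00 + 8 h = 1996-11-05 19:00.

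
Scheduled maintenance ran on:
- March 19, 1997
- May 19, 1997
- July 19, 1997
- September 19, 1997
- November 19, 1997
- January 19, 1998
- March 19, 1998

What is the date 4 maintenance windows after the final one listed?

Gaps: 61, 61, 62, 61, 61, 59 days — not constant. Every event is on the 19th of the month.
Pattern: the 19th of every 2 months.
Next: May 1998 → May 19, 1998.
Next: July 1998 → July 19, 1998.
Next: September 1998 → September 19, 1998.
Next: November 1998 → November 19, 1998.

November 19, 1998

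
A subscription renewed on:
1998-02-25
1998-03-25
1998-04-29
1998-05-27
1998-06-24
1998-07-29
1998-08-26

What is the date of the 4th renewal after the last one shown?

1998-12-30

Every date is a Wednesday; gaps 28, 35, 28, 28, 35, 28 days.
Each is the last Wednesday of its month (at least one falls on the 29th or later, ruling out '4th Wednesday').
September 1998 ends with Wednesday 1998-09-30.
October 1998 ends with Wednesday 1998-10-28.
Last Wednesday of November 1998: 1998-11-25.
Last Wednesday of December 1998: 1998-12-30.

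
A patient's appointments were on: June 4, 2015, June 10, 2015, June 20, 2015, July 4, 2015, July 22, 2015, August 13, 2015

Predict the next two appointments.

September 8, 2015; October 8, 2015

Intervals are 6, 10, 14, 18, 22 days — an arithmetic progression with common difference 4.
Next gap: 26 days. August 13, 2015 + 26 days = September 8, 2015.
Next gap: 30 days. September 8, 2015 + 30 days = October 8, 2015.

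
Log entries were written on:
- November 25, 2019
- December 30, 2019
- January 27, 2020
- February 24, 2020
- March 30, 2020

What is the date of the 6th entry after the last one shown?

All Mondays; the gaps (35, 28, 28, 35) vary with month length.
This is the last Monday of each month.
April 2020 ends with Monday April 27, 2020.
Last Monday of May 2020: May 25, 2020.
June 2020 ends with Monday June 29, 2020.
July 2020 ends with Monday July 27, 2020.
August 2020 ends with Monday August 31, 2020.
Last Monday of September 2020: September 28, 2020.

September 28, 2020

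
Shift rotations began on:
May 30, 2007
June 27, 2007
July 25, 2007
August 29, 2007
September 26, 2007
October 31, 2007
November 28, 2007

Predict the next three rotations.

All Wednesdays; the gaps (28, 28, 35, 28, 35, 28) vary with month length.
This is the last Wednesday of each month.
Last Wednesday of December 2007: December 26, 2007.
Last Wednesday of January 2008: January 30, 2008.
Last Wednesday of February 2008: February 27, 2008.

December 26, 2007; January 30, 2008; February 27, 2008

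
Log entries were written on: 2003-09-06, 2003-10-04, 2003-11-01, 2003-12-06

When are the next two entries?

Gaps: 28, 28, 35 days — a mix of 28 and 35. Every date is a Saturday.
Each is the 1st Saturday of its month.
1st Saturday of January 2004: 2004-01-03.
1st Saturday of February 2004: 2004-02-07.

2004-01-03, 2004-02-07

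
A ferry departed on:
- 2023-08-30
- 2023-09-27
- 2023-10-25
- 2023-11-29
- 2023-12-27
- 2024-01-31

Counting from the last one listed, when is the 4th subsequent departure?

All Wednesdays; the gaps (28, 28, 35, 28, 35) vary with month length.
This is the last Wednesday of each month.
February 2024 ends with Wednesday 2024-02-28.
Last Wednesday of March 2024: 2024-03-27.
Last Wednesday of April 2024: 2024-04-24.
Last Wednesday of May 2024: 2024-05-29.

2024-05-29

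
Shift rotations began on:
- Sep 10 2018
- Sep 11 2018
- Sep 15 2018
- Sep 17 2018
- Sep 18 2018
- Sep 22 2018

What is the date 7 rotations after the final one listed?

Oct 8 2018

The gap pattern 1, 4, 2, 1, 4 repeats every 3 events.
These are the Mondays, Tuesdays and Saturdays of each week.
Next Monday: Sep 24 2018.
Next Tuesday: Sep 25 2018.
The following Saturday is Sep 29 2018.
Next Monday: Oct 1 2018.
The following Tuesday is Oct 2 2018.
Next Saturday: Oct 6 2018.
Next Monday: Oct 8 2018.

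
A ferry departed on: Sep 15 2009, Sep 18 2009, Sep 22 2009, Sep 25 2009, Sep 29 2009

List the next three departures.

Every event lands on a Tuesday or Friday (gaps cycle 3, 4, 3, 4).
So the schedule is: every Tuesday and Friday.
Next Friday: Oct 2 2009.
Next Tuesday: Oct 6 2009.
Next Friday: Oct 9 2009.

Oct 2 2009, Oct 6 2009, Oct 9 2009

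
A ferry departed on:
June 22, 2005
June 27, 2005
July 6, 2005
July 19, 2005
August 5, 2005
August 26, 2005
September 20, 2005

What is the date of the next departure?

October 19, 2005

Gaps: 5, 9, 13, 17, 21, 25 days — each gap is 4 larger than the previous one.
Next gap: 29 days. September 20, 2005 + 29 days = October 19, 2005.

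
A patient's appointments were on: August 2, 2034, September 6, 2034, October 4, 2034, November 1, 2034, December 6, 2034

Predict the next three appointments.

January 3, 2035; February 7, 2035; March 7, 2035

Gaps: 35, 28, 28, 35 days — a mix of 28 and 35. Every date is a Wednesday.
Each is the 1st Wednesday of its month.
January 2035 — 1st Wednesday is January 3, 2035.
1st Wednesday of February 2035: February 7, 2035.
March 2035 — 1st Wednesday is March 7, 2035.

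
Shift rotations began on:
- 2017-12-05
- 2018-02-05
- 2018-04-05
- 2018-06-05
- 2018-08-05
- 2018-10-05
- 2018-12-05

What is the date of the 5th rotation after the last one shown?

Each date is the 5th; the gaps (62, 59, 61, 61, 61, 61) track the month lengths.
The rule is the 5th of every 2 months.
Next: February 2019 → 2019-02-05.
Next: April 2019 → 2019-04-05.
Next: June 2019 → 2019-06-05.
August 2019: 2019-08-05.
Next: October 2019 → 2019-10-05.

2019-10-05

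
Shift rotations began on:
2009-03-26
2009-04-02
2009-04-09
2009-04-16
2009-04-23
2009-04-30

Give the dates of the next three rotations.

Every event comes 7 days after the last (7, 7, 7, 7, 7).
2009-04-30 + 7 days = 2009-05-07.
2009-05-07 + 7 days = 2009-05-14.
2009-05-14 + 7 days = 2009-05-21.

2009-05-07, 2009-05-14, 2009-05-21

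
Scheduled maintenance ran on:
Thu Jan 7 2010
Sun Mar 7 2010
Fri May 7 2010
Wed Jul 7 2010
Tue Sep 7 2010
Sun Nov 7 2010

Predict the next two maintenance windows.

Fri Jan 7 2011, Mon Mar 7 2011

The day-of-month is always 7 (59, 61, 61, 62, 61 days between events).
So this recurs on the 7th of every 2 months.
January 2011: Fri Jan 7 2011.
March 2011: Mon Mar 7 2011.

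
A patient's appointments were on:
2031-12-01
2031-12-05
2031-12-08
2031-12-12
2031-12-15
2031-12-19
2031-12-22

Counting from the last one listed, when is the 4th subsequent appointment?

Gaps: 4, 3, 4, 3, 4, 3 days — not constant, but cyclic with period 2.
The events fall on every Monday and Friday.
Next Friday: 2031-12-26.
The following Monday is 2031-12-29.
Next Friday: 2032-01-02.
Next Monday: 2032-01-05.

2032-01-05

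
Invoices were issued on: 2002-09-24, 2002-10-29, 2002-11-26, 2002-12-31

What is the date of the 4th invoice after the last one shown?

Every date is a Tuesday; gaps 35, 28, 35 days.
Each is the last Tuesday of its month (at least one falls on the 29th or later, ruling out '4th Tuesday').
Last Tuesday of January 2003: 2003-01-28.
February 2003 ends with Tuesday 2003-02-25.
Last Tuesday of March 2003: 2003-03-25.
April 2003 ends with Tuesday 2003-04-29.

2003-04-29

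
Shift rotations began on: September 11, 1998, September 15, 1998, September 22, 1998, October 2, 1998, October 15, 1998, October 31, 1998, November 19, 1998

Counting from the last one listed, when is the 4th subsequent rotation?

March 5, 1999

Intervals are 4, 7, 10, 13, 16, 19 days — an arithmetic progression with common difference 3.
Next gap: 22 days. November 19, 1998 + 22 days = December 11, 1998.
Next gap: 25 days. December 11, 1998 + 25 days = January 5, 1999.
Next gap: 28 days. January 5, 1999 + 28 days = February 2, 1999.
Next gap: 31 days. February 2, 1999 + 31 days = March 5, 1999.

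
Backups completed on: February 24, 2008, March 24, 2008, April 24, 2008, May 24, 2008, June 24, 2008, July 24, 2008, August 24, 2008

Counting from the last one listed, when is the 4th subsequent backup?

December 24, 2008

Gaps: 29, 31, 30, 31, 30, 31 days — not constant. Every event is on the 24th of the month.
Pattern: the 24th of each month.
Next: September 2008 → September 24, 2008.
October 2008: October 24, 2008.
November 2008: November 24, 2008.
December 2008: December 24, 2008.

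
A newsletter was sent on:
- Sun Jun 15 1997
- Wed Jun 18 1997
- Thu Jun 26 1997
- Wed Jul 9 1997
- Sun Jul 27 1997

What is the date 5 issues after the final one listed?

Gaps: 3, 8, 13, 18 days — each gap is 5 larger than the previous one.
Next gap: 23 days. Sun Jul 27 1997 + 23 days = Tue Aug 19 1997.
Next gap: 28 days. Tue Aug 19 1997 + 28 days = Tue Sep 16 1997.
Next gap: 33 days. Tue Sep 16 1997 + 33 days = Sun Oct 19 1997.
Next gap: 38 days. Sun Oct 19 1997 + 38 days = Wed Nov 26 1997.
Next gap: 43 days. Wed Nov 26 1997 + 43 days = Thu Jan 8 1998.

Thu Jan 8 1998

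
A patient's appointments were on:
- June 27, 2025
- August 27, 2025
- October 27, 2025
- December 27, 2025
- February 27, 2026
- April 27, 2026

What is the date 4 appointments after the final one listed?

December 27, 2026

Gaps: 61, 61, 61, 62, 59 days — not constant. Every event is on the 27th of the month.
Pattern: the 27th of every 2 months.
June 2026: June 27, 2026.
August 2026: August 27, 2026.
Next: October 2026 → October 27, 2026.
December 2026: December 27, 2026.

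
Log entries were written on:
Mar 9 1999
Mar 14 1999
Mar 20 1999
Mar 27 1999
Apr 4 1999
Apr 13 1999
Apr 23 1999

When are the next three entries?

May 4 1999, May 16 1999, May 29 1999

Gaps: 5, 6, 7, 8, 9, 10 days — each gap is 1 larger than the previous one.
Next gap: 11 days. Apr 23 1999 + 11 days = May 4 1999.
Next gap: 12 days. May 4 1999 + 12 days = May 16 1999.
Next gap: 13 days. May 16 1999 + 13 days = May 29 1999.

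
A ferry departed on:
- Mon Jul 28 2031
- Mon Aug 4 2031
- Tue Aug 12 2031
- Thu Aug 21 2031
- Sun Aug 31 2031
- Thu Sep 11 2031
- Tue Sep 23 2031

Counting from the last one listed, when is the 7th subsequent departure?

Gaps: 7, 8, 9, 10, 11, 12 days — each gap is 1 larger than the previous one.
Next gap: 13 days. Tue Sep 23 2031 + 13 days = Mon Oct 6 2031.
Next gap: 14 days. Mon Oct 6 2031 + 14 days = Mon Oct 20 2031.
Next gap: 15 days. Mon Oct 20 2031 + 15 days = Tue Nov 4 2031.
Next gap: 16 days. Tue Nov 4 2031 + 16 days = Thu Nov 20 2031.
Next gap: 17 days. Thu Nov 20 2031 + 17 days = Sun Dec 7 2031.
Next gap: 18 days. Sun Dec 7 2031 + 18 days = Thu Dec 25 2031.
Next gap: 19 days. Thu Dec 25 2031 + 19 days = Tue Jan 13 2032.

Tue Jan 13 2032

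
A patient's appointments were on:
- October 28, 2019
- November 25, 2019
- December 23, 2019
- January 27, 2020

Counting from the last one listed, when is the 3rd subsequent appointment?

All dates are Mondays, 28, 28, 35 days apart.
Specifically, the 4th Monday of each month.
February 2020 — 4th Monday is February 24, 2020.
March 2020 — 4th Monday is March 23, 2020.
4th Monday of April 2020: April 27, 2020.

April 27, 2020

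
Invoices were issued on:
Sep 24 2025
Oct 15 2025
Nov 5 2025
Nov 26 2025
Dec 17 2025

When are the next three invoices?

Gaps between consecutive events: 21, 21, 21, 21 days — a constant 21-day interval.
Dec 17 2025 + 21 days = Jan 7 2026.
Jan 7 2026 + 21 days = Jan 28 2026.
Jan 28 2026 + 21 days = Feb 18 2026.

Jan 7 2026, Jan 28 2026, Feb 18 2026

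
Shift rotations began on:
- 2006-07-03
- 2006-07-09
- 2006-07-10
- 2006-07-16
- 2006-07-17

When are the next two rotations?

2006-07-23, 2006-07-24

The gap pattern 6, 1, 6, 1 repeats every 2 events.
These are the Mondays and Sundays of each week.
The following Sunday is 2006-07-23.
The following Monday is 2006-07-24.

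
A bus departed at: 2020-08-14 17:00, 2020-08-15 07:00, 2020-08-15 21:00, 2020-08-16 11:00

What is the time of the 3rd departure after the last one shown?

2020-08-18 05:00

Spacing: 14, 14, 14 h — constant 14 h.
2020-08-16 11:00 + 14 h = 2020-08-17 01:00.
2020-08-17 01:00 + 14 h = 2020-08-17 15:00.
2020-08-17 15:00 + 14 h = 2020-08-18 05:00.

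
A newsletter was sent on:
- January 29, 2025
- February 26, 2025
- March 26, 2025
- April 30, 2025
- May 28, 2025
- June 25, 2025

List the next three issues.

These are Wednesdays with 28, 28, 35, 28, 28-day gaps.
Each is the final Wednesday of its month — January 29, 2025 is past the 28th, so '4th Wednesday' doesn't fit.
Last Wednesday of July 2025: July 30, 2025.
Last Wednesday of August 2025: August 27, 2025.
Last Wednesday of September 2025: September 24, 2025.

July 30, 2025; August 27, 2025; September 24, 2025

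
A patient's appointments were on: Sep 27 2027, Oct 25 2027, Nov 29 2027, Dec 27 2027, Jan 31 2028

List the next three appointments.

All Mondays; the gaps (28, 35, 28, 35) vary with month length.
This is the last Monday of each month.
Last Monday of February 2028: Feb 28 2028.
March 2028 ends with Monday Mar 27 2028.
Last Monday of April 2028: Apr 24 2028.

Feb 28 2028, Mar 27 2028, Apr 24 2028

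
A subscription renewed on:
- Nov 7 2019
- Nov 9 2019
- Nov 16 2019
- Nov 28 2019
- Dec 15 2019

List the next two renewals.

Jan 6 2020, Feb 2 2020

Gaps: 2, 7, 12, 17 days — each gap is 5 larger than the previous one.
Next gap: 22 days. Dec 15 2019 + 22 days = Jan 6 2020.
Next gap: 27 days. Jan 6 2020 + 27 days = Feb 2 2020.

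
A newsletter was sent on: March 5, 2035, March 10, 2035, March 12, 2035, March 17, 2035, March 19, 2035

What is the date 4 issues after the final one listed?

Every event lands on a Monday or Saturday (gaps cycle 5, 2, 5, 2).
So the schedule is: every Monday and Saturday.
Next Saturday: March 24, 2035.
The following Monday is March 26, 2035.
The following Saturday is March 31, 2035.
The following Monday is April 2, 2035.

April 2, 2035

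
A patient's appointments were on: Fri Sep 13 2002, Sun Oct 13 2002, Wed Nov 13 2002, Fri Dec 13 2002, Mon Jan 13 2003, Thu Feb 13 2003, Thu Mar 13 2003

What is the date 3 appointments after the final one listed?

Each date is the 13th; the gaps (30, 31, 30, 31, 31, 28) track the month lengths.
The rule is the 13th of each month.
April 2003: Sun Apr 13 2003.
May 2003: Tue May 13 2003.
June 2003: Fri Jun 13 2003.

Fri Jun 13 2003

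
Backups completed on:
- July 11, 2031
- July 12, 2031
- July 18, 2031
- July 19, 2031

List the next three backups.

July 25, 2031; July 26, 2031; August 1, 2031

The gap pattern 1, 6, 1 repeats every 2 events.
These are the Fridays and Saturdays of each week.
Next Friday: July 25, 2031.
The following Saturday is July 26, 2031.
Next Friday: August 1, 2031.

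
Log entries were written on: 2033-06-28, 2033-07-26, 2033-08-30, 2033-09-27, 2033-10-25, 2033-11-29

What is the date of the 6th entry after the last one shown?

2034-05-30

Every date is a Tuesday; gaps 28, 35, 28, 28, 35 days.
Each is the last Tuesday of its month (at least one falls on the 29th or later, ruling out '4th Tuesday').
Last Tuesday of December 2033: 2033-12-27.
Last Tuesday of January 2034: 2034-01-31.
Last Tuesday of February 2034: 2034-02-28.
Last Tuesday of March 2034: 2034-03-28.
April 2034 ends with Tuesday 2034-04-25.
Last Tuesday of May 2034: 2034-05-30.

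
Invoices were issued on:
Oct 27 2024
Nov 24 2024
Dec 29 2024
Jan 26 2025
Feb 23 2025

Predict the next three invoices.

These are Sundays with 28, 35, 28, 28-day gaps.
Each is the final Sunday of its month — Dec 29 2024 is past the 28th, so '4th Sunday' doesn't fit.
March 2025 ends with Sunday Mar 30 2025.
Last Sunday of April 2025: Apr 27 2025.
May 2025 ends with Sunday May 25 2025.

Mar 30 2025, Apr 27 2025, May 25 2025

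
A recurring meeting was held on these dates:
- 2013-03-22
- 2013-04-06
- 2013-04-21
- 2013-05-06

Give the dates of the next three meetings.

2013-05-21, 2013-06-05, 2013-06-20

The spacing is 15, 15, 15 days — always 15 days.
2013-05-06 + 15 days = 2013-05-21.
2013-05-21 + 15 days = 2013-06-05.
2013-06-05 + 15 days = 2013-06-20.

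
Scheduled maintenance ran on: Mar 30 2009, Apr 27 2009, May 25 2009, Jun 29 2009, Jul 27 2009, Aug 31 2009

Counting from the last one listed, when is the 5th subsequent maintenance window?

Every date is a Monday; gaps 28, 28, 35, 28, 35 days.
Each is the last Monday of its month (at least one falls on the 29th or later, ruling out '4th Monday').
Last Monday of September 2009: Sep 28 2009.
Last Monday of October 2009: Oct 26 2009.
Last Monday of November 2009: Nov 30 2009.
Last Monday of December 2009: Dec 28 2009.
Last Monday of January 2010: Jan 25 2010.

Jan 25 2010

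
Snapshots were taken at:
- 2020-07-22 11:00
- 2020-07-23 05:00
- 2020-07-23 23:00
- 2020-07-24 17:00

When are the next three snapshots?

2020-07-25 11:00, 2020-07-26 05:00, 2020-07-26 23:00

The interval is a steady 18 hours (18, 18, 18).
2020-07-24 17:00 + 18 h = 2020-07-25 11:00.
2020-07-25 11:00 + 18 h = 2020-07-26 05:00.
2020-07-26 05:00 + 18 h = 2020-07-26 23:00.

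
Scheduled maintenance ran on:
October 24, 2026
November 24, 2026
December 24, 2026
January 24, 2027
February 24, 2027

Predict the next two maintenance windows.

March 24, 2027; April 24, 2027

Gaps: 31, 30, 31, 31 days — not constant. Every event is on the 24th of the month.
Pattern: the 24th of each month.
Next: March 2027 → March 24, 2027.
April 2027: April 24, 2027.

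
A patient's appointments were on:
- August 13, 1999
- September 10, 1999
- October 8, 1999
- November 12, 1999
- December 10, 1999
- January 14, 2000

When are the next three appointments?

Gaps: 28, 28, 35, 28, 35 days — a mix of 28 and 35. Every date is a Friday.
Each is the 2nd Friday of its month.
February 2000 — 2nd Friday is February 11, 2000.
2nd Friday of March 2000: March 10, 2000.
April 2000 — 2nd Friday is April 14, 2000.

February 11, 2000; March 10, 2000; April 14, 2000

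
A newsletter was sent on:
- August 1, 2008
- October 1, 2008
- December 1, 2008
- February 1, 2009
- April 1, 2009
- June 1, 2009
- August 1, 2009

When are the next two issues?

Gaps: 61, 61, 62, 59, 61, 61 days — not constant. Every event is on the 1st of the month.
Pattern: the 1st of every 2 months.
October 2009: October 1, 2009.
December 2009: December 1, 2009.

October 1, 2009; December 1, 2009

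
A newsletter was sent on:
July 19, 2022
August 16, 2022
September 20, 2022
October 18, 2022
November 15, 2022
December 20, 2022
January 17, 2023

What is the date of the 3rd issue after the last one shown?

April 18, 2023

These are Tuesdays at 28- or 35-day spacing (28, 35, 28, 28, 35, 28).
The pattern: 3rd Tuesday of the month.
3rd Tuesday of February 2023: February 21, 2023.
3rd Tuesday of March 2023: March 21, 2023.
April 2023 — 3rd Tuesday is April 18, 2023.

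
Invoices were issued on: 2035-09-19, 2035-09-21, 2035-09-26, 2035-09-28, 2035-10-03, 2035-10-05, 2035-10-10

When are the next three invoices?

Gaps: 2, 5, 2, 5, 2, 5 days — not constant, but cyclic with period 2.
The events fall on every Wednesday and Friday.
The following Friday is 2035-10-12.
Next Wednesday: 2035-10-17.
The following Friday is 2035-10-19.

2035-10-12, 2035-10-17, 2035-10-19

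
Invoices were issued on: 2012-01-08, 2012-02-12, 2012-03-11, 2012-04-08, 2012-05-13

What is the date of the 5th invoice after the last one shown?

These are Sundays at 28- or 35-day spacing (35, 28, 28, 35).
The pattern: 2nd Sunday of the month.
2nd Sunday of June 2012: 2012-06-10.
July 2012 — 2nd Sunday is 2012-07-08.
August 2012 — 2nd Sunday is 2012-08-12.
September 2012 — 2nd Sunday is 2012-09-09.
2nd Sunday of October 2012: 2012-10-14.

2012-10-14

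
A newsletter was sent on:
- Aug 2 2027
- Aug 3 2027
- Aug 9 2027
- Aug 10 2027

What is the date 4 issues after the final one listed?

Aug 24 2027

The gap pattern 1, 6, 1 repeats every 2 events.
These are the Mondays and Tuesdays of each week.
Next Monday: Aug 16 2027.
The following Tuesday is Aug 17 2027.
The following Monday is Aug 23 2027.
The following Tuesday is Aug 24 2027.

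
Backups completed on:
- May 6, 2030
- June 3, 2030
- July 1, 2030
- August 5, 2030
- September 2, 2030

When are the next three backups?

These are Mondays at 28- or 35-day spacing (28, 28, 35, 28).
The pattern: 1st Monday of the month.
1st Monday of October 2030: October 7, 2030.
November 2030 — 1st Monday is November 4, 2030.
December 2030 — 1st Monday is December 2, 2030.

October 7, 2030; November 4, 2030; December 2, 2030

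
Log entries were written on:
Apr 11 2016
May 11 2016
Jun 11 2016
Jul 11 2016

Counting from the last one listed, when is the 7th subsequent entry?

Feb 11 2017

Each date is the 11th; the gaps (30, 31, 30) track the month lengths.
The rule is the 11th of each month.
August 2016: Aug 11 2016.
September 2016: Sep 11 2016.
Next: October 2016 → Oct 11 2016.
Next: November 2016 → Nov 11 2016.
December 2016: Dec 11 2016.
January 2017: Jan 11 2017.
February 2017: Feb 11 2017.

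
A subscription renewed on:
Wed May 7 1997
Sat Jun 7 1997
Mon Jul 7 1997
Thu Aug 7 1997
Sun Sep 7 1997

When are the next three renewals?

Tue Oct 7 1997, Fri Nov 7 1997, Sun Dec 7 1997

The day-of-month is always 7 (31, 30, 31, 31 days between events).
So this recurs on the 7th of each month.
October 1997: Tue Oct 7 1997.
Next: November 1997 → Fri Nov 7 1997.
Next: December 1997 → Sun Dec 7 1997.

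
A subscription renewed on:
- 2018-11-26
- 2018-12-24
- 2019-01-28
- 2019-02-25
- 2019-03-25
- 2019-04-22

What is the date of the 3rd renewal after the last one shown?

2019-07-22

Gaps: 28, 35, 28, 28, 28 days — a mix of 28 and 35. Every date is a Monday.
Each is the 4th Monday of its month.
4th Monday of May 2019: 2019-05-27.
4th Monday of June 2019: 2019-06-24.
July 2019 — 4th Monday is 2019-07-22.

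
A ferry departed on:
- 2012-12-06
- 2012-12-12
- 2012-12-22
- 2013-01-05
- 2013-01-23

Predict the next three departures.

2013-02-14, 2013-03-12, 2013-04-11

The spacing grows by 4 each time: 6, 10, 14, 18 days.
Next gap: 22 days. 2013-01-23 + 22 days = 2013-02-14.
Next gap: 26 days. 2013-02-14 + 26 days = 2013-03-12.
Next gap: 30 days. 2013-03-12 + 30 days = 2013-04-11.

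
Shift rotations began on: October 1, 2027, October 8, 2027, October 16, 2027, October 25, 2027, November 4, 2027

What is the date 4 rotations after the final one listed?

December 24, 2027

The spacing grows by 1 each time: 7, 8, 9, 10 days.
Next gap: 11 days. November 4, 2027 + 11 days = November 15, 2027.
Next gap: 12 days. November 15, 2027 + 12 days = November 27, 2027.
Next gap: 13 days. November 27, 2027 + 13 days = December 10, 2027.
Next gap: 14 days. December 10, 2027 + 14 days = December 24, 2027.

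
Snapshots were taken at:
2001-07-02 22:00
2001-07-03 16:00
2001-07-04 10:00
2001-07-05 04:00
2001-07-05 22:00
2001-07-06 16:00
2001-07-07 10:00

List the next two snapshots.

2001-07-08 04:00, 2001-07-08 22:00

Gaps: 18, 18, 18, 18, 18, 18 hours — each event is 18 hours after the previous one.
2001-07-07 10:00 + 18 h = 2001-07-08 04:00.
2001-07-08 04:00 + 18 h = 2001-07-08 22:00.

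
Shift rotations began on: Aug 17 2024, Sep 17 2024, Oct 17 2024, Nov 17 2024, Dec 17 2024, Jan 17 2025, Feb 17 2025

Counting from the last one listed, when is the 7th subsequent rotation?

Gaps: 31, 30, 31, 30, 31, 31 days — not constant. Every event is on the 17th of the month.
Pattern: the 17th of each month.
March 2025: Mar 17 2025.
Next: April 2025 → Apr 17 2025.
May 2025: May 17 2025.
June 2025: Jun 17 2025.
July 2025: Jul 17 2025.
Next: August 2025 → Aug 17 2025.
September 2025: Sep 17 2025.

Sep 17 2025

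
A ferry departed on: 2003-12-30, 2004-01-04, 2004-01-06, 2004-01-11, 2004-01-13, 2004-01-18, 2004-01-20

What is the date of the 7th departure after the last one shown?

2004-02-15

Gaps: 5, 2, 5, 2, 5, 2 days — not constant, but cyclic with period 2.
The events fall on every Tuesday and Sunday.
Next Sunday: 2004-01-25.
The following Tuesday is 2004-01-27.
Next Sunday: 2004-02-01.
The following Tuesday is 2004-02-03.
Next Sunday: 2004-02-08.
The following Tuesday is 2004-02-10.
The following Sunday is 2004-02-15.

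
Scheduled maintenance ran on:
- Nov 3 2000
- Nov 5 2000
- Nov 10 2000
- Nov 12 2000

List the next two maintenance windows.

Gaps: 2, 5, 2 days — not constant, but cyclic with period 2.
The events fall on every Friday and Sunday.
Next Friday: Nov 17 2000.
The following Sunday is Nov 19 2000.

Nov 17 2000, Nov 19 2000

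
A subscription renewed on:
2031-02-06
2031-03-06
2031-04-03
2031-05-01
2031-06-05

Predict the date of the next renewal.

2031-07-03

All dates are Thursdays, 28, 28, 28, 35 days apart.
Specifically, the 1st Thursday of each month.
1st Thursday of July 2031: 2031-07-03.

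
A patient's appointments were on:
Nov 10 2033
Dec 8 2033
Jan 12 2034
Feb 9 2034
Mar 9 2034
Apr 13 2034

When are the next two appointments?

Gaps: 28, 35, 28, 28, 35 days — a mix of 28 and 35. Every date is a Thursday.
Each is the 2nd Thursday of its month.
May 2034 — 2nd Thursday is May 11 2034.
June 2034 — 2nd Thursday is Jun 8 2034.

May 11 2034, Jun 8 2034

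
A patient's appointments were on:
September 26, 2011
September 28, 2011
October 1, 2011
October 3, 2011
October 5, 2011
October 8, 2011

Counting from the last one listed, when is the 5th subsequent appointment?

The gap pattern 2, 3, 2, 2, 3 repeats every 3 events.
These are the Mondays, Wednesdays and Saturdays of each week.
The following Monday is October 10, 2011.
Next Wednesday: October 12, 2011.
The following Saturday is October 15, 2011.
The following Monday is October 17, 2011.
The following Wednesday is October 19, 2011.

October 19, 2011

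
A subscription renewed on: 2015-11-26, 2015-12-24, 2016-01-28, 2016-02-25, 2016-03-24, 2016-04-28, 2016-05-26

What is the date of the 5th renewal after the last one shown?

2016-10-27

These are Thursdays at 28- or 35-day spacing (28, 35, 28, 28, 35, 28).
The pattern: 4th Thursday of the month.
4th Thursday of June 2016: 2016-06-23.
4th Thursday of July 2016: 2016-07-28.
4th Thursday of August 2016: 2016-08-25.
September 2016 — 4th Thursday is 2016-09-22.
4th Thursday of October 2016: 2016-10-27.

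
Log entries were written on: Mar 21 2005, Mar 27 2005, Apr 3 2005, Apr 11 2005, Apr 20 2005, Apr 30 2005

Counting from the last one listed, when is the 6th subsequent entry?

Intervals are 6, 7, 8, 9, 10 days — an arithmetic progression with common difference 1.
Next gap: 11 days. Apr 30 2005 + 11 days = May 11 2005.
Next gap: 12 days. May 11 2005 + 12 days = May 23 2005.
Next gap: 13 days. May 23 2005 + 13 days = Jun 5 2005.
Next gap: 14 days. Jun 5 2005 + 14 days = Jun 19 2005.
Next gap: 15 days. Jun 19 2005 + 15 days = Jul 4 2005.
Next gap: 16 days. Jul 4 2005 + 16 days = Jul 20 2005.

Jul 20 2005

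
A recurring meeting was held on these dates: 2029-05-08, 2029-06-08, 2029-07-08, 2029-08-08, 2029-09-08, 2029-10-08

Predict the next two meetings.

The day-of-month is always 8 (31, 30, 31, 31, 30 days between events).
So this recurs on the 8th of each month.
Next: November 2029 → 2029-11-08.
December 2029: 2029-12-08.

2029-11-08, 2029-12-08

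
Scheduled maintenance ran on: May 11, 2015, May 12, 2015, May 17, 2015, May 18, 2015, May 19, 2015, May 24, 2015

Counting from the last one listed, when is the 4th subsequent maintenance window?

June 1, 2015

The gap pattern 1, 5, 1, 1, 5 repeats every 3 events.
These are the Mondays, Tuesdays and Sundays of each week.
The following Monday is May 25, 2015.
The following Tuesday is May 26, 2015.
Next Sunday: May 31, 2015.
The following Monday is June 1, 2015.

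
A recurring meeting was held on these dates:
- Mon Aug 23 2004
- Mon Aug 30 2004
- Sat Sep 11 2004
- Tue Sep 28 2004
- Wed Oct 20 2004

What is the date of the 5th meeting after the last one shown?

Gaps: 7, 12, 17, 22 days — each gap is 5 larger than the previous one.
Next gap: 27 days. Wed Oct 20 2004 + 27 days = Tue Nov 16 2004.
Next gap: 32 days. Tue Nov 16 2004 + 32 days = Sat Dec 18 2004.
Next gap: 37 days. Sat Dec 18 2004 + 37 days = Mon Jan 24 2005.
Next gap: 42 days. Mon Jan 24 2005 + 42 days = Mon Mar 7 2005.
Next gap: 47 days. Mon Mar 7 2005 + 47 days = Sat Apr 23 2005.

Sat Apr 23 2005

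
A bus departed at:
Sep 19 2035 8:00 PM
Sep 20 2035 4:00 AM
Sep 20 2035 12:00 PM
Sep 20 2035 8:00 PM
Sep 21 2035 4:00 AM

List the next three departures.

The interval is a steady 8 hours (8, 8, 8, 8).
Sep 21 2035 4:00 AM + 8 h = Sep 21 2035 12:00 PM.
Sep 21 2035 12:00 PM + 8 h = Sep 21 2035 8:00 PM.
Sep 21 2035 8:00 PM + 8 h = Sep 22 2035 4:00 AM.

Sep 21 2035 12:00 PM, Sep 21 2035 8:00 PM, Sep 22 2035 4:00 AM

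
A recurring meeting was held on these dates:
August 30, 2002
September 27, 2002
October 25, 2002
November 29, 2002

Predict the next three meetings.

These are Fridays with 28, 28, 35-day gaps.
Each is the final Friday of its month — August 30, 2002 is past the 28th, so '4th Friday' doesn't fit.
Last Friday of December 2002: December 27, 2002.
Last Friday of January 2003: January 31, 2003.
February 2003 ends with Friday February 28, 2003.

December 27, 2002; January 31, 2003; February 28, 2003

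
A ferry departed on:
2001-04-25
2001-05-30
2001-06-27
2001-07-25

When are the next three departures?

Every date is a Wednesday; gaps 35, 28, 28 days.
Each is the last Wednesday of its month (at least one falls on the 29th or later, ruling out '4th Wednesday').
Last Wednesday of August 2001: 2001-08-29.
Last Wednesday of September 2001: 2001-09-26.
Last Wednesday of October 2001: 2001-10-31.

2001-08-29, 2001-09-26, 2001-10-31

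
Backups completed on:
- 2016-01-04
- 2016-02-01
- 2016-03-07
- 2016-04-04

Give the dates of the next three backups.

2016-05-02, 2016-06-06, 2016-07-04

Gaps: 28, 35, 28 days — a mix of 28 and 35. Every date is a Monday.
Each is the 1st Monday of its month.
1st Monday of May 2016: 2016-05-02.
1st Monday of June 2016: 2016-06-06.
July 2016 — 1st Monday is 2016-07-04.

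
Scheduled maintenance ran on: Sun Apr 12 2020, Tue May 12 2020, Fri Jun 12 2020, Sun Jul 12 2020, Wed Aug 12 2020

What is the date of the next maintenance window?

Sat Sep 12 2020

The day-of-month is always 12 (30, 31, 30, 31 days between events).
So this recurs on the 12th of each month.
Next: September 2020 → Sat Sep 12 2020.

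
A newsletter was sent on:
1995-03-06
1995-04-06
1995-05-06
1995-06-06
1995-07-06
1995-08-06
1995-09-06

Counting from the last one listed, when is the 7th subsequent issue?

1996-04-06

The day-of-month is always 6 (31, 30, 31, 30, 31, 31 days between events).
So this recurs on the 6th of each month.
October 1995: 1995-10-06.
November 1995: 1995-11-06.
December 1995: 1995-12-06.
Next: January 1996 → 1996-01-06.
February 1996: 1996-02-06.
Next: March 1996 → 1996-03-06.
April 1996: 1996-04-06.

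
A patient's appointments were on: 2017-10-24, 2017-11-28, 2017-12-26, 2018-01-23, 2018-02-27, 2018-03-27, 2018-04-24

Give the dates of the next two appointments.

Gaps: 35, 28, 28, 35, 28, 28 days — a mix of 28 and 35. Every date is a Tuesday.
Each is the 4th Tuesday of its month.
4th Tuesday of May 2018: 2018-05-22.
June 2018 — 4th Tuesday is 2018-06-26.

2018-05-22, 2018-06-26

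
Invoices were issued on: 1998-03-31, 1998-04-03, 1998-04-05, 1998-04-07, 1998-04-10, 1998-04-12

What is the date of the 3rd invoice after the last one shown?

The gap pattern 3, 2, 2, 3, 2 repeats every 3 events.
These are the Tuesdays, Fridays and Sundays of each week.
Next Tuesday: 1998-04-14.
Next Friday: 1998-04-17.
The following Sunday is 1998-04-19.

1998-04-19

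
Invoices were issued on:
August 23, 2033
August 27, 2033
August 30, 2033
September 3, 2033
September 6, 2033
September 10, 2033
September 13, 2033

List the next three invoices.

September 17, 2033; September 20, 2033; September 24, 2033

Every event lands on a Tuesday or Saturday (gaps cycle 4, 3, 4, 3, 4, 3).
So the schedule is: every Tuesday and Saturday.
Next Saturday: September 17, 2033.
The following Tuesday is September 20, 2033.
Next Saturday: September 24, 2033.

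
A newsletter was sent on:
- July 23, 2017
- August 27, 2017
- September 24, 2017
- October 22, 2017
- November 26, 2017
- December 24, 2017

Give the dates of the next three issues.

These are Sundays at 28- or 35-day spacing (35, 28, 28, 35, 28).
The pattern: 4th Sunday of the month.
January 2018 — 4th Sunday is January 28, 2018.
4th Sunday of February 2018: February 25, 2018.
4th Sunday of March 2018: March 25, 2018.

January 28, 2018; February 25, 2018; March 25, 2018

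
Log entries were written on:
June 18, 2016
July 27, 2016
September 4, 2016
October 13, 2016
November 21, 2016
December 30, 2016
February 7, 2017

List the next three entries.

The spacing is 39, 39, 39, 39, 39, 39 days — always 39 days.
February 7, 2017 + 39 days = March 18, 2017.
March 18, 2017 + 39 days = April 26, 2017.
April 26, 2017 + 39 days = June 4, 2017.

March 18, 2017; April 26, 2017; June 4, 2017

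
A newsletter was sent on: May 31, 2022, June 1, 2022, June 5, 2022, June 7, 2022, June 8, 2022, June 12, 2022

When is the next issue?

June 14, 2022

Gaps: 1, 4, 2, 1, 4 days — not constant, but cyclic with period 3.
The events fall on every Tuesday, Wednesday and Sunday.
The following Tuesday is June 14, 2022.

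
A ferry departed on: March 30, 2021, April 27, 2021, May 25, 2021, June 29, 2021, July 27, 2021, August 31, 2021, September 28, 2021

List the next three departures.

October 26, 2021; November 30, 2021; December 28, 2021

Every date is a Tuesday; gaps 28, 28, 35, 28, 35, 28 days.
Each is the last Tuesday of its month (at least one falls on the 29th or later, ruling out '4th Tuesday').
October 2021 ends with Tuesday October 26, 2021.
November 2021 ends with Tuesday November 30, 2021.
Last Tuesday of December 2021: December 28, 2021.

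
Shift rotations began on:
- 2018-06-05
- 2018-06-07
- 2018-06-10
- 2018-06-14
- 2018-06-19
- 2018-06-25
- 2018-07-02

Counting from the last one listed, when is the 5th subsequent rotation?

2018-08-21

Gaps: 2, 3, 4, 5, 6, 7 days — each gap is 1 larger than the previous one.
Next gap: 8 days. 2018-07-02 + 8 days = 2018-07-10.
Next gap: 9 days. 2018-07-10 + 9 days = 2018-07-19.
Next gap: 10 days. 2018-07-19 + 10 days = 2018-07-29.
Next gap: 11 days. 2018-07-29 + 11 days = 2018-08-09.
Next gap: 12 days. 2018-08-09 + 12 days = 2018-08-21.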